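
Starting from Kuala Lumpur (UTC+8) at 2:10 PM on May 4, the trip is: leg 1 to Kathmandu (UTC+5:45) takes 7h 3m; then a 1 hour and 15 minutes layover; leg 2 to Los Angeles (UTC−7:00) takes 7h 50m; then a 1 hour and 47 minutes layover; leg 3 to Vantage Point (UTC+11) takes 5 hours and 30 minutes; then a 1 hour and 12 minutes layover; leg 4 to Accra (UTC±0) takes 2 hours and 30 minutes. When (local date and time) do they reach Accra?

9:17 AM on May 5

Convert departure to UTC: 2:10 PM − 8:00 = 6:10 AM UTC on May 4.
Add 7 hours 3 minutes leg 1 → 1:13 PM UTC.
Add 1 hour and 15 minutes layover in Kathmandu → 2:28 PM UTC.
Add 7 hours and 50 minutes leg 2 → 10:18 PM UTC.
Add 1 hour 47 minutes layover in Los Angeles → 12:05 AM UTC (May 5).
Add 5 hours and 30 minutes leg 3 → 5:35 AM UTC.
Add 1 hour and 12 minutes layover in Vantage Point → 6:47 AM UTC.
Add 2 hours and 30 minutes leg 4 → 9:17 AM UTC.
Accra is UTC+0, so local arrival is the same: 9:17 AM on May 5.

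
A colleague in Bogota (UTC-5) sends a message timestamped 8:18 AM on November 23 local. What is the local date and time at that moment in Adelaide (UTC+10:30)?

11:48 PM on Nov 23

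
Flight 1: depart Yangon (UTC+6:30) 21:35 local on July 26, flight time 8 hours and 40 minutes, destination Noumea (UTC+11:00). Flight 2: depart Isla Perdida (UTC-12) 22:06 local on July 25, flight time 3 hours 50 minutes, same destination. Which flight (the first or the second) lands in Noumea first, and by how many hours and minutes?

Flight 1 in UTC: 21:35 − 6:30 = 15:05 on Jul 26.
+8 hours 40 minutes → arrive 23:45 UTC on Jul 26.
Flight 2 in UTC: 22:06 + 12:00 = 10:06 on Jul 26.
+3 hours 50 minutes → arrive 13:56 UTC on Jul 26.
Flight 2 lands earlier by 9 hours 49 minutes.

the second, by 9 hours 49 minutes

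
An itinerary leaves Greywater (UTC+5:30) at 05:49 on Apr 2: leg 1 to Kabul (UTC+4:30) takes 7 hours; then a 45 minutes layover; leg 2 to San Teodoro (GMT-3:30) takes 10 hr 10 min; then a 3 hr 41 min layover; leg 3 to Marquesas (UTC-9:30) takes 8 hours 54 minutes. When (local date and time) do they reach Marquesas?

21:19 on April 2

Convert departure to UTC: 05:49 − 5:30 = 00:19 UTC on Apr 2.
Add 7 hours leg 1 → 07:19 UTC.
Add 45 minutes layover in Kabul → 08:04 UTC.
Add 10 hours 10 minutes leg 2 → 18:14 UTC.
Add 3 hours 41 minutes layover in San Teodoro → 21:55 UTC.
Add 8 hours 54 minutes leg 3 → 06:49 UTC (Apr 3).
Marquesas is UTC−9:30, so local arrival = 06:49 − 9:30 = 21:19 on Apr 2.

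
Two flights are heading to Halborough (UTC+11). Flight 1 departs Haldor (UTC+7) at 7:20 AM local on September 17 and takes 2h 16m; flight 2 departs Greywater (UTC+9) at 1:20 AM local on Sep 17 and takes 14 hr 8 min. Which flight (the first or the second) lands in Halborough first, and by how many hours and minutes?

the first, by 3 hours 52 minutes

Flight 1 in UTC: 7:20 AM − 7:00 = 12:20 AM on Sep 17.
+2 hours and 16 minutes → arrive 2:36 AM UTC on Sep 17.
Flight 2 in UTC: 1:20 AM − 9:00 = 4:20 PM on Sep 16.
+14 hours 8 minutes → arrive 6:28 AM UTC on Sep 17.
Flight 1 lands earlier by 3 hours 52 minutes.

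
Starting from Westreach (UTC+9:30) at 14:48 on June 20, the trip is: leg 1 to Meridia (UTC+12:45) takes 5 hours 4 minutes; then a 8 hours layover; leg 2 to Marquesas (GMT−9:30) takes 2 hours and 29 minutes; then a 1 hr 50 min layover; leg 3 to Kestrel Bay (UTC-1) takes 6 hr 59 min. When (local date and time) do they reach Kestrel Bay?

04:40 on Jun 21

Convert departure to UTC: 14:48 − 9:30 = 05:18 UTC on Jun 20.
Add 5 hours and 4 minutes leg 1 → 10:22 UTC.
Add 8 hours layover in Meridia → 18:22 UTC.
Add 2 hours and 29 minutes leg 2 → 20:51 UTC.
Add 1 hour and 50 minutes layover in Marquesas → 22:41 UTC.
Add 6 hours and 59 minutes leg 3 → 05:40 UTC (Jun 21).
Kestrel Bay is UTC−1:00, so local arrival = 05:40 − 1:00 = 04:40 on Jun 21.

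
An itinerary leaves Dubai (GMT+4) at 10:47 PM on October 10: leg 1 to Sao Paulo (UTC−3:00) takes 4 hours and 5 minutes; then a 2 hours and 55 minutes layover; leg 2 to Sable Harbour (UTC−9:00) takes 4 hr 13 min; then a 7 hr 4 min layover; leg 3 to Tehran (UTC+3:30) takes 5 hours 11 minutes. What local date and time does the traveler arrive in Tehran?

Convert departure to UTC: 10:47 PM − 4:00 = 6:47 PM UTC on Oct 10.
Add 4 hours 5 minutes leg 1 → 10:52 PM UTC.
Add 2 hours and 55 minutes layover in Sao Paulo → 1:47 AM UTC (Oct 11).
Add 4 hours and 13 minutes leg 2 → 6:00 AM UTC.
Add 7 hours 4 minutes layover in Sable Harbour → 1:04 PM UTC.
Add 5 hours and 11 minutes leg 3 → 6:15 PM UTC.
Tehran is UTC+3:30, so local arrival = 6:15 PM + 3:30 = 9:45 PM on Oct 11.

9:45 PM on October 11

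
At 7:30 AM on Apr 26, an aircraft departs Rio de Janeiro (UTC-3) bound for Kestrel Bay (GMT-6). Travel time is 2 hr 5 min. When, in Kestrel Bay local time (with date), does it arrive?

Convert departure to UTC: 7:30 AM + 3:00 = 10:30 AM UTC on Apr 26.
Add 2 hours and 5 minutes travel time → 12:35 PM UTC.
Kestrel Bay is UTC−6:00, so local arrival = 12:35 PM − 6:00 = 6:35 AM on Apr 26.

6:35 AM on April 26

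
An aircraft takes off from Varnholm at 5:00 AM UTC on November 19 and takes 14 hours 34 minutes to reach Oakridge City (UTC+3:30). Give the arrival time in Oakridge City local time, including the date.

11:04 PM on November 19

Departure is given in UTC: 5:00 AM on Nov 19.
Add 14 hours and 34 minutes → 7:34 PM UTC.
Oakridge City is UTC+3:30: 7:34 PM + 3:30 = 11:04 PM on Nov 19.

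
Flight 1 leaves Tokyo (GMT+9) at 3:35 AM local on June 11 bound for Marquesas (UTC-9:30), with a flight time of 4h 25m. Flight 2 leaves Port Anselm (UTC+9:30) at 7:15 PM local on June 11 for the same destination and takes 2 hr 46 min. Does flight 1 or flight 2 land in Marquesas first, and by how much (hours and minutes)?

the first, by 13 hours 31 minutes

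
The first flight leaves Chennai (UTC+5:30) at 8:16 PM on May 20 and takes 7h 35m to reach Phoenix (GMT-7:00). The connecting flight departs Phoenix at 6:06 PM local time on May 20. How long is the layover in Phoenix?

2 hours 45 minutes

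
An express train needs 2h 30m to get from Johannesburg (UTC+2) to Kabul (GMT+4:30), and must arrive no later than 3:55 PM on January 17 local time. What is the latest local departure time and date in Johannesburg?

Target arrival in UTC: 3:55 PM − 4:30 = 11:25 AM on Jan 17.
Subtract 2 hours 30 minutes → departure 8:55 AM UTC on Jan 17.
Johannesburg is UTC+2:00: 8:55 AM + 2:00 = 10:55 AM on Jan 17.

10:55 AM on January 17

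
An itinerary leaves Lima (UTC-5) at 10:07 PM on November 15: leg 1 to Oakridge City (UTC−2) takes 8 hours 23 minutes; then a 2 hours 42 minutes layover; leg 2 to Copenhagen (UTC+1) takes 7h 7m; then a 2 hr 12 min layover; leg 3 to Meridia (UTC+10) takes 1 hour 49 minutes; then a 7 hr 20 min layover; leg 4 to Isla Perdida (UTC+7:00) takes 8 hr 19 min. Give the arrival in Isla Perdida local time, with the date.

11:59 PM on Nov 17

Convert departure to UTC: 10:07 PM + 5:00 = 3:07 AM UTC on Nov 16.
Add 8 hours and 23 minutes leg 1 → 11:30 AM UTC.
Add 2 hours 42 minutes layover in Oakridge City → 2:12 PM UTC.
Add 7 hours and 7 minutes leg 2 → 9:19 PM UTC.
Add 2 hours and 12 minutes layover in Copenhagen → 11:31 PM UTC.
Add 1 hour and 49 minutes leg 3 → 1:20 AM UTC (Nov 17).
Add 7 hours and 20 minutes layover in Meridia → 8:40 AM UTC.
Add 8 hours 19 minutes leg 4 → 4:59 PM UTC.
Isla Perdida is UTC+7:00, so local arrival = 4:59 PM + 7:00 = 11:59 PM on Nov 17.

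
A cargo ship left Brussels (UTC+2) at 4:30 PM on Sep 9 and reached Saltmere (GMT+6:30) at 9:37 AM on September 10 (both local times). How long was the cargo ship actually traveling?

12 hours 37 minutes

Saltmere is 4:30 ahead of Brussels.
Clock-face elapsed time (ignoring zones) is 17 hours 7 minutes.
Actual elapsed = 17 hours 7 minutes − 4:30 = 12 hours 37 minutes.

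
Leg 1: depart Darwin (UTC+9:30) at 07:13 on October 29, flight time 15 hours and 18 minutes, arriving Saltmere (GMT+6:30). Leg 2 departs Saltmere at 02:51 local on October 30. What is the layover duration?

7 hours 20 minutes

Convert departure to UTC: 07:13 − 9:30 = 21:43 UTC on Oct 28.
Add 15 hours and 18 minutes flight time → 13:01 UTC (Oct 29).
Saltmere is UTC+6:30, so local arrival = 13:01 + 6:30 = 19:31 on Oct 29.
Layover = 02:51 − 19:31 (+1 day) = 7 hours 20 minutes.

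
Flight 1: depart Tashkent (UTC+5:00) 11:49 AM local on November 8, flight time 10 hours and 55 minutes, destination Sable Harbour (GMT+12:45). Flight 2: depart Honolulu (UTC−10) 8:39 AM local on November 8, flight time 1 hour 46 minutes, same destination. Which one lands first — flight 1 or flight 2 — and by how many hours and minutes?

Flight 1 in UTC: 11:49 AM − 5:00 = 6:49 AM on Nov 8.
+10 hours and 55 minutes → arrive 5:44 PM UTC on Nov 8.
Flight 2 in UTC: 8:39 AM + 10:00 = 6:39 PM on Nov 8.
+1 hour and 46 minutes → arrive 8:25 PM UTC on Nov 8.
Flight 1 lands earlier by 2 hours 41 minutes.

the first, by 2 hours 41 minutes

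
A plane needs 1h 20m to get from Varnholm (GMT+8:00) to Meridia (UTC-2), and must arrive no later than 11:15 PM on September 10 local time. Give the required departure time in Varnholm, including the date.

7:55 AM on September 11

Target arrival in UTC: 11:15 PM + 2:00 = 1:15 AM on Sep 11.
Subtract 1 hour 20 minutes → departure 11:55 PM UTC on Sep 10.
Varnholm is UTC+8:00: 11:55 PM + 8:00 = 7:55 AM on Sep 11.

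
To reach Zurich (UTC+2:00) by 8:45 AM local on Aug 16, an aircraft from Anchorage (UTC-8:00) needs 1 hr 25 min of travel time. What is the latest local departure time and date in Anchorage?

9:20 PM on August 15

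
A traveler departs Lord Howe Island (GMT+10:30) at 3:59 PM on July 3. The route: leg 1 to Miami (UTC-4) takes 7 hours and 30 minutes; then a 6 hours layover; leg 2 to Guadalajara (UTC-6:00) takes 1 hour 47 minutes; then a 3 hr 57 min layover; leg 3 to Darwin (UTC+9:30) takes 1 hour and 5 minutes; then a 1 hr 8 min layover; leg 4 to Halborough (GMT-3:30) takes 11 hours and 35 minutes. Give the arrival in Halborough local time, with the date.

11:01 AM on July 4

Convert departure to UTC: 3:59 PM − 10:30 = 5:29 AM UTC on Jul 3.
Add 7 hours 30 minutes leg 1 → 12:59 PM UTC.
Add 6 hours layover in Miami → 6:59 PM UTC.
Add 1 hour and 47 minutes leg 2 → 8:46 PM UTC.
Add 3 hours and 57 minutes layover in Guadalajara → 12:43 AM UTC (Jul 4).
Add 1 hour 5 minutes leg 3 → 1:48 AM UTC.
Add 1 hour and 8 minutes layover in Darwin → 2:56 AM UTC.
Add 11 hours 35 minutes leg 4 → 2:31 PM UTC.
Halborough is UTC−3:30, so local arrival = 2:31 PM − 3:30 = 11:01 AM on Jul 4.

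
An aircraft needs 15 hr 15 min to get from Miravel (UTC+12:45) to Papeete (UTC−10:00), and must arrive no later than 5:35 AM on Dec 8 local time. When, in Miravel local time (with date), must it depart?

1:05 PM on Dec 8

Target arrival in UTC: 5:35 AM + 10:00 = 3:35 PM on Dec 8.
Subtract 15 hours and 15 minutes → departure 12:20 AM UTC on Dec 8.
Miravel is UTC+12:45: 12:20 AM + 12:45 = 1:05 PM on Dec 8.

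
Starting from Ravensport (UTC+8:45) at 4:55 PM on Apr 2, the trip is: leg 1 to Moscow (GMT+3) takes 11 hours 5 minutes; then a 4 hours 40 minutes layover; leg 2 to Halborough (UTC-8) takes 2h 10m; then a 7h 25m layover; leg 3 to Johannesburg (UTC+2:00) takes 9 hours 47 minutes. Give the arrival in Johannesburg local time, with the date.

9:17 PM on April 3

Convert departure to UTC: 4:55 PM − 8:45 = 8:10 AM UTC on Apr 2.
Add 11 hours 5 minutes leg 1 → 7:15 PM UTC.
Add 4 hours 40 minutes layover in Moscow → 11:55 PM UTC.
Add 2 hours and 10 minutes leg 2 → 2:05 AM UTC (Apr 3).
Add 7 hours 25 minutes layover in Halborough → 9:30 AM UTC.
Add 9 hours and 47 minutes leg 3 → 7:17 PM UTC.
Johannesburg is UTC+2:00, so local arrival = 7:17 PM + 2:00 = 9:17 PM on Apr 3.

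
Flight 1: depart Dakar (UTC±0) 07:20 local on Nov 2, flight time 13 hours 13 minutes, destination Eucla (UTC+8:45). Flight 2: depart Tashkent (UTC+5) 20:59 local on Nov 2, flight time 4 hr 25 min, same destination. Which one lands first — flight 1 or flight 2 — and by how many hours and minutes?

the second, by 9 minutes

Flight 1 departs at 07:20 UTC (Nov 2).
+13 hours and 13 minutes → arrive 20:33 UTC on Nov 2.
Flight 2 in UTC: 20:59 − 5:00 = 15:59 on Nov 2.
+4 hours and 25 minutes → arrive 20:24 UTC on Nov 2.
Flight 2 lands earlier by 9 minutes.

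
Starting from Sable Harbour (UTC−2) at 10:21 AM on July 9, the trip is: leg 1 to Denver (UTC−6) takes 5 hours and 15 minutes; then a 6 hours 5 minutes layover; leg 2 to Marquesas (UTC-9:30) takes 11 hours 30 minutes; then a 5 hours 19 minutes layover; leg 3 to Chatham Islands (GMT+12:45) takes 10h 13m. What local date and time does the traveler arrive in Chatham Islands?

Convert departure to UTC: 10:21 AM + 2:00 = 12:21 PM UTC on Jul 9.
Add 5 hours and 15 minutes leg 1 → 5:36 PM UTC.
Add 6 hours and 5 minutes layover in Denver → 11:41 PM UTC.
Add 11 hours and 30 minutes leg 2 → 11:11 AM UTC (Jul 10).
Add 5 hours and 19 minutes layover in Marquesas → 4:30 PM UTC.
Add 10 hours and 13 minutes leg 3 → 2:43 AM UTC (Jul 11).
Chatham Islands is UTC+12:45, so local arrival = 2:43 AM + 12:45 = 3:28 PM on Jul 11.

3:28 PM on July 11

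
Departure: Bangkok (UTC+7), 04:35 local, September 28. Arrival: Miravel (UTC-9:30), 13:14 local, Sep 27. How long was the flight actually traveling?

Departure in UTC: 04:35 − 7:00 = 21:35 on Sep 27.
Arrival in UTC: 13:14 + 9:30 = 22:44 on Sep 27.
Elapsed = 22:44 − 21:35 = 1 hour 9 minutes.

1 hour 9 minutes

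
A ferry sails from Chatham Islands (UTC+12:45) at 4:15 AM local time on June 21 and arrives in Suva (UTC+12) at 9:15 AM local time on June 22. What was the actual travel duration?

29 hours 45 minutes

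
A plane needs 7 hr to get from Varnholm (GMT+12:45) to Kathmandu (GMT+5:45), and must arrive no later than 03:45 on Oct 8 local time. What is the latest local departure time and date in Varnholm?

Target arrival in UTC: 03:45 − 5:45 = 22:00 on Oct 7.
Subtract 7 hours → departure 15:00 UTC on Oct 7.
Varnholm is UTC+12:45: 15:00 + 12:45 = 03:45 on Oct 8.

03:45 on October 8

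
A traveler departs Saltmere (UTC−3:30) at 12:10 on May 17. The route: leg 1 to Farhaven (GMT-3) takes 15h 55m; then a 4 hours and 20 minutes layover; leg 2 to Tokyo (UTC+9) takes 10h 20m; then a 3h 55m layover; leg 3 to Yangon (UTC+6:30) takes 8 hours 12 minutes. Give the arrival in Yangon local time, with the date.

16:52 on May 19

Convert departure to UTC: 12:10 + 3:30 = 15:40 UTC on May 17.
Add 15 hours and 55 minutes leg 1 → 07:35 UTC (May 18).
Add 4 hours and 20 minutes layover in Farhaven → 11:55 UTC.
Add 10 hours and 20 minutes leg 2 → 22:15 UTC.
Add 3 hours and 55 minutes layover in Tokyo → 02:10 UTC (May 19).
Add 8 hours and 12 minutes leg 3 → 10:22 UTC.
Yangon is UTC+6:30, so local arrival = 10:22 + 6:30 = 16:52 on May 19.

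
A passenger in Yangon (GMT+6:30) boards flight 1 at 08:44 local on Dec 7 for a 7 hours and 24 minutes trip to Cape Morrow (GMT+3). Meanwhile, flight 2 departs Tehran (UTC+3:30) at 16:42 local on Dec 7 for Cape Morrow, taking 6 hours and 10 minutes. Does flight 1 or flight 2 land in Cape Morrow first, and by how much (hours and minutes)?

the first, by 9 hours 44 minutes

Flight 1 in UTC: 08:44 − 6:30 = 02:14 on Dec 7.
+7 hours and 24 minutes → arrive 09:38 UTC on Dec 7.
Flight 2 in UTC: 16:42 − 3:30 = 13:12 on Dec 7.
+6 hours and 10 minutes → arrive 19:22 UTC on Dec 7.
Flight 1 lands earlier by 9 hours 44 minutes.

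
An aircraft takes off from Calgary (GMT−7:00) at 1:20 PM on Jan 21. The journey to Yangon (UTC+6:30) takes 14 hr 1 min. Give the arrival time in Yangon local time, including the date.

4:51 PM on Jan 22

Convert departure to UTC: 1:20 PM + 7:00 = 8:20 PM UTC on Jan 21.
Add 14 hours and 1 minute travel time → 10:21 AM UTC (Jan 22).
Yangon is UTC+6:30, so local arrival = 10:21 AM + 6:30 = 4:51 PM on Jan 22.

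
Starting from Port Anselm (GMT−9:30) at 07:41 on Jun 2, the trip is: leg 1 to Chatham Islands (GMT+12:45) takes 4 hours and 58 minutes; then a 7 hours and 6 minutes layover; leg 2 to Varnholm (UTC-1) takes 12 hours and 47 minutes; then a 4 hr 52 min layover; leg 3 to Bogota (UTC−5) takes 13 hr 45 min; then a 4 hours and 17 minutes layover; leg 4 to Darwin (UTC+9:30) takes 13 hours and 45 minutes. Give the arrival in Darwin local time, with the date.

Convert departure to UTC: 07:41 + 9:30 = 17:11 UTC on Jun 2.
Add 4 hours 58 minutes leg 1 → 22:09 UTC.
Add 7 hours 6 minutes layover in Chatham Islands → 05:15 UTC (Jun 3).
Add 12 hours and 47 minutes leg 2 → 18:02 UTC.
Add 4 hours 52 minutes layover in Varnholm → 22:54 UTC.
Add 13 hours and 45 minutes leg 3 → 12:39 UTC (Jun 4).
Add 4 hours 17 minutes layover in Bogota → 16:56 UTC.
Add 13 hours and 45 minutes leg 4 → 06:41 UTC (Jun 5).
Darwin is UTC+9:30, so local arrival = 06:41 + 9:30 = 16:11 on Jun 5.

16:11 on June 5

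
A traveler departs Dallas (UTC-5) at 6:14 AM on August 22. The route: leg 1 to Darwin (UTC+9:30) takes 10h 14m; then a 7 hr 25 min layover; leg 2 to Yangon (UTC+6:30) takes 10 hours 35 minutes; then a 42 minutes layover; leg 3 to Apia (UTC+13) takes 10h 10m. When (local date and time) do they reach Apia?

Convert departure to UTC: 6:14 AM + 5:00 = 11:14 AM UTC on Aug 22.
Add 10 hours 14 minutes leg 1 → 9:28 PM UTC.
Add 7 hours 25 minutes layover in Darwin → 4:53 AM UTC (Aug 23).
Add 10 hours and 35 minutes leg 2 → 3:28 PM UTC.
Add 42 minutes layover in Yangon → 4:10 PM UTC.
Add 10 hours and 10 minutes leg 3 → 2:20 AM UTC (Aug 24).
Apia is UTC+13:00, so local arrival = 2:20 AM + 13:00 = 3:20 PM on Aug 24.

3:20 PM on August 24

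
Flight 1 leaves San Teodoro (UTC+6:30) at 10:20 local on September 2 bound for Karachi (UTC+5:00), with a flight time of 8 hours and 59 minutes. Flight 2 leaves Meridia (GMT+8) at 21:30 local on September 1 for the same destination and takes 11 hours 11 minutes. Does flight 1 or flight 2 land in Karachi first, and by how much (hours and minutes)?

the second, by 12 hours 8 minutes

Flight 1 in UTC: 10:20 − 6:30 = 03:50 on Sep 2.
+8 hours 59 minutes → arrive 12:49 UTC on Sep 2.
Flight 2 in UTC: 21:30 − 8:00 = 13:30 on Sep 1.
+11 hours and 11 minutes → arrive 00:41 UTC on Sep 2.
Flight 2 lands earlier by 12 hours 8 minutes.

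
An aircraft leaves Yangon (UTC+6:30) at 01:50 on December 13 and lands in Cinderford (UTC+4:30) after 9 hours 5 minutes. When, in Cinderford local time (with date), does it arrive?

08:55 on December 13

Convert departure to UTC: 01:50 − 6:30 = 19:20 UTC on Dec 12.
Add 9 hours 5 minutes travel time → 04:25 UTC (Dec 13).
Cinderford is UTC+4:30, so local arrival = 04:25 + 4:30 = 08:55 on Dec 13.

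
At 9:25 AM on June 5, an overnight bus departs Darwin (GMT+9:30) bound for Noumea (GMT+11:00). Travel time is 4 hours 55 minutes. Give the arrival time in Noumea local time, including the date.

Noumea is 1:30 ahead of Darwin.
After 4 hours and 55 minutes it is 2:20 PM in Darwin.
Shift by the zone difference: 2:20 PM + 1:30 = 3:50 PM on Jun 5 in Noumea.

3:50 PM on Jun 5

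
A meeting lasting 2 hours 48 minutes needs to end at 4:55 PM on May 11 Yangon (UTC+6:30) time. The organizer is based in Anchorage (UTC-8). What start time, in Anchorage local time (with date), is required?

11:37 PM on May 10

Target end time in UTC: 4:55 PM − 6:30 = 10:25 AM on May 11.
Subtract 2 hours and 48 minutes → start 7:37 AM UTC on May 11.
Anchorage is UTC−8:00: 7:37 AM − 8:00 = 11:37 PM on May 10.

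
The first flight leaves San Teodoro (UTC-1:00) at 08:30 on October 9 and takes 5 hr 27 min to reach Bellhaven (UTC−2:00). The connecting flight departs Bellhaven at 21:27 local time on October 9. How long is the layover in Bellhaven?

8 hours 30 minutes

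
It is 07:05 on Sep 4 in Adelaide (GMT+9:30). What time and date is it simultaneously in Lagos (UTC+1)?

Lagos is 8:30 behind Adelaide.
Shift by the zone difference: 07:05 − 8:30 = 22:35 on Sep 3 in Lagos.

22:35 on September 3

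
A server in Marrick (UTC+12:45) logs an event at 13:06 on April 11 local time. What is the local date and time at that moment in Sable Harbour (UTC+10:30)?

In UTC: 13:06 − 12:45 = 00:21 on Apr 11.
Sable Harbour is UTC+10:30: 00:21 + 10:30 = 10:51 on Apr 11.

10:51 on April 11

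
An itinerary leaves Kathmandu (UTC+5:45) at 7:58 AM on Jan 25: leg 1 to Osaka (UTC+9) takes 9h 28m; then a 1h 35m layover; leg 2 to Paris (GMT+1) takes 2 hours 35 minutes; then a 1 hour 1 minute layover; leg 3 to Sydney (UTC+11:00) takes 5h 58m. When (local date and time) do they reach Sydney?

9:50 AM on January 26

Convert departure to UTC: 7:58 AM − 5:45 = 2:13 AM UTC on Jan 25.
Add 9 hours 28 minutes leg 1 → 11:41 AM UTC.
Add 1 hour and 35 minutes layover in Osaka → 1:16 PM UTC.
Add 2 hours 35 minutes leg 2 → 3:51 PM UTC.
Add 1 hour and 1 minute layover in Paris → 4:52 PM UTC.
Add 5 hours and 58 minutes leg 3 → 10:50 PM UTC.
Sydney is UTC+11:00, so local arrival = 10:50 PM + 11:00 = 9:50 AM on Jan 26.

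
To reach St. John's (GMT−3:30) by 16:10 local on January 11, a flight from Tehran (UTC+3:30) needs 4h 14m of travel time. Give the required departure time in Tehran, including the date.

Target arrival in UTC: 16:10 + 3:30 = 19:40 on Jan 11.
Subtract 4 hours and 14 minutes → departure 15:26 UTC on Jan 11.
Tehran is UTC+3:30: 15:26 + 3:30 = 18:56 on Jan 11.

18:56 on January 11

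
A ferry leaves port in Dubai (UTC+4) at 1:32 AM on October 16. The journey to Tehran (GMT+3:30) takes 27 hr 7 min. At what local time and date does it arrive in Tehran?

Convert departure to UTC: 1:32 AM − 4:00 = 9:32 PM UTC on Oct 15.
Add 27 hours and 7 minutes travel time → 12:39 AM UTC (Oct 17).
Tehran is UTC+3:30, so local arrival = 12:39 AM + 3:30 = 4:09 AM on Oct 17.

4:09 AM on Oct 17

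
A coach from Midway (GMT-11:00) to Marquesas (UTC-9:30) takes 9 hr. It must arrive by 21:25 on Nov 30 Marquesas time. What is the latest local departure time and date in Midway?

Target arrival in UTC: 21:25 + 9:30 = 06:55 on Dec 1.
Subtract 9 hours → departure 21:55 UTC on Nov 30.
Midway is UTC−11:00: 21:55 − 11:00 = 10:55 on Nov 30.

10:55 on Nov 30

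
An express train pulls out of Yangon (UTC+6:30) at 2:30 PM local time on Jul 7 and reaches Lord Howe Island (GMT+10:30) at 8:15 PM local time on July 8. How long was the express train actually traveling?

25 hours 45 minutes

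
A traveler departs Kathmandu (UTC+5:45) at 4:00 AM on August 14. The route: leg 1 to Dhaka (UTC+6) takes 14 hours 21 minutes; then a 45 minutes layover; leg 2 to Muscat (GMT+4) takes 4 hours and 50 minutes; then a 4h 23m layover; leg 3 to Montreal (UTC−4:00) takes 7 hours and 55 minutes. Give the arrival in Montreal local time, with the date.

Convert departure to UTC: 4:00 AM − 5:45 = 10:15 PM UTC on Aug 13.
Add 14 hours 21 minutes leg 1 → 12:36 PM UTC (Aug 14).
Add 45 minutes layover in Dhaka → 1:21 PM UTC.
Add 4 hours 50 minutes leg 2 → 6:11 PM UTC.
Add 4 hours and 23 minutes layover in Muscat → 10:34 PM UTC.
Add 7 hours and 55 minutes leg 3 → 6:29 AM UTC (Aug 15).
Montreal is UTC−4:00, so local arrival = 6:29 AM − 4:00 = 2:29 AM on Aug 15.

2:29 AM on August 15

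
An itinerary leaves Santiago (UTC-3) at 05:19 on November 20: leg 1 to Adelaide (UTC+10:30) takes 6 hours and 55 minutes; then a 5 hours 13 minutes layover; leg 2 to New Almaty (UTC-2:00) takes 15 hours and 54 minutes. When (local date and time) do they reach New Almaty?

10:21 on Nov 21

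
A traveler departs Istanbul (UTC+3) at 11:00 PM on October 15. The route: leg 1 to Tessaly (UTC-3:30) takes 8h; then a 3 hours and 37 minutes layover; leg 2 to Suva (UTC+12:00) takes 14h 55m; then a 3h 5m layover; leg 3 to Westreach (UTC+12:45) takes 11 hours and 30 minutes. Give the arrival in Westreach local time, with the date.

1:52 AM on October 18

Convert departure to UTC: 11:00 PM − 3:00 = 8:00 PM UTC on Oct 15.
Add 8 hours leg 1 → 4:00 AM UTC (Oct 16).
Add 3 hours 37 minutes layover in Tessaly → 7:37 AM UTC.
Add 14 hours and 55 minutes leg 2 → 10:32 PM UTC.
Add 3 hours and 5 minutes layover in Suva → 1:37 AM UTC (Oct 17).
Add 11 hours and 30 minutes leg 3 → 1:07 PM UTC.
Westreach is UTC+12:45, so local arrival = 1:07 PM + 12:45 = 1:52 AM on Oct 18.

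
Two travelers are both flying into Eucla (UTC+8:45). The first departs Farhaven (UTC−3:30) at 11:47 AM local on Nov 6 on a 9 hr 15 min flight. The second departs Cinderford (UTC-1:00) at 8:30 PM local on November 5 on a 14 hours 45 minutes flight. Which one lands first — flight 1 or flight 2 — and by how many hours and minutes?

the second, by 12 hours 17 minutes

Flight 1 in UTC: 11:47 AM + 3:30 = 3:17 PM on Nov 6.
+9 hours and 15 minutes → arrive 12:32 AM UTC on Nov 7.
Flight 2 in UTC: 8:30 PM + 1:00 = 9:30 PM on Nov 5.
+14 hours and 45 minutes → arrive 12:15 PM UTC on Nov 6.
Flight 2 lands earlier by 12 hours 17 minutes.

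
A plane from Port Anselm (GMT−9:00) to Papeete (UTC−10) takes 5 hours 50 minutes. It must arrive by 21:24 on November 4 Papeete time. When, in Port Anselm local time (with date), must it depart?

Target arrival in UTC: 21:24 + 10:00 = 07:24 on Nov 5.
Subtract 5 hours 50 minutes → departure 01:34 UTC on Nov 5.
Port Anselm is UTC−9:00: 01:34 − 9:00 = 16:34 on Nov 4.

16:34 on November 4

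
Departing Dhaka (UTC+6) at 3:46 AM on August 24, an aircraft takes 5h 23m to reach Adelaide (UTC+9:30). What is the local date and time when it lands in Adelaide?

Adelaide is 3:30 ahead of Dhaka.
After 5 hours 23 minutes it is 9:09 AM in Dhaka.
Shift by the zone difference: 9:09 AM + 3:30 = 12:39 PM on Aug 24 in Adelaide.

12:39 PM on August 24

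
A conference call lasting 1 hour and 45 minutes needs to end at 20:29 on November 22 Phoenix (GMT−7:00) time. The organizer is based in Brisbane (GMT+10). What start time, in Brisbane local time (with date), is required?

11:44 on November 23

Target end time in UTC: 20:29 + 7:00 = 03:29 on Nov 23.
Subtract 1 hour 45 minutes → start 01:44 UTC on Nov 23.
Brisbane is UTC+10:00: 01:44 + 10:00 = 11:44 on Nov 23.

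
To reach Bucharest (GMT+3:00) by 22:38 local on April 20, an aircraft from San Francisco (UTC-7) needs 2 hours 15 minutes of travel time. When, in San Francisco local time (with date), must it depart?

10:23 on April 20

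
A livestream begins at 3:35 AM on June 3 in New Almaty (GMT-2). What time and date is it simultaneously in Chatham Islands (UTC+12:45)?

6:20 PM on Jun 3

In UTC: 3:35 AM + 2:00 = 5:35 AM on Jun 3.
Chatham Islands is UTC+12:45: 5:35 AM + 12:45 = 6:20 PM on Jun 3.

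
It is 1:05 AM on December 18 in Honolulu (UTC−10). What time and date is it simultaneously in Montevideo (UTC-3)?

8:05 AM on December 18

Montevideo is 7:00 ahead of Honolulu.
Shift by the zone difference: 1:05 AM + 7:00 = 8:05 AM on Dec 18 in Montevideo.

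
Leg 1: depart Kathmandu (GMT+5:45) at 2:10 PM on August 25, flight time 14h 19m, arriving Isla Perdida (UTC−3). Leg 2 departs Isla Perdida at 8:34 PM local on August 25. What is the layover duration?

Convert departure to UTC: 2:10 PM − 5:45 = 8:25 AM UTC on Aug 25.
Add 14 hours and 19 minutes flight time → 10:44 PM UTC.
Isla Perdida is UTC−3:00, so local arrival = 10:44 PM − 3:00 = 7:44 PM on Aug 25.
Layover = 8:34 PM − 7:44 PM = 50 minutes.

50 minutes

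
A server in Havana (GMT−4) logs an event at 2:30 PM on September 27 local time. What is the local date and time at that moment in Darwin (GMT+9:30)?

4:00 AM on September 28

Darwin is 13:30 ahead of Havana.
Shift by the zone difference: 2:30 PM + 13:30 = 4:00 AM on Sep 28 in Darwin.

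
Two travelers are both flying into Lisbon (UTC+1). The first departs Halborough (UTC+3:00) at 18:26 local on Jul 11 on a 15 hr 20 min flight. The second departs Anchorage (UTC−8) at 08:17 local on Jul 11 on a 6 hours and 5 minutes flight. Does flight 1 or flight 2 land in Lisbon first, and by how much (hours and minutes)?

Flight 1 in UTC: 18:26 − 3:00 = 15:26 on Jul 11.
+15 hours 20 minutes → arrive 06:46 UTC on Jul 12.
Flight 2 in UTC: 08:17 + 8:00 = 16:17 on Jul 11.
+6 hours 5 minutes → arrive 22:22 UTC on Jul 11.
Flight 2 lands earlier by 8 hours 24 minutes.

the second, by 8 hours 24 minutes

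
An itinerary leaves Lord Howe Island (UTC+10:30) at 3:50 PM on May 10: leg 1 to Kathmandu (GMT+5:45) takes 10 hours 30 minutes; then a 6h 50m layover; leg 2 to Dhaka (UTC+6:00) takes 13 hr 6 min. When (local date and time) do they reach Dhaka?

5:46 PM on May 11

Convert departure to UTC: 3:50 PM − 10:30 = 5:20 AM UTC on May 10.
Add 10 hours and 30 minutes leg 1 → 3:50 PM UTC.
Add 6 hours 50 minutes layover in Kathmandu → 10:40 PM UTC.
Add 13 hours and 6 minutes leg 2 → 11:46 AM UTC (May 11).
Dhaka is UTC+6:00, so local arrival = 11:46 AM + 6:00 = 5:46 PM on May 11.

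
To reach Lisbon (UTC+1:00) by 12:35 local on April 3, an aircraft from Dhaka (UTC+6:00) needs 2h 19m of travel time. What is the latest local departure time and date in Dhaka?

15:16 on Apr 3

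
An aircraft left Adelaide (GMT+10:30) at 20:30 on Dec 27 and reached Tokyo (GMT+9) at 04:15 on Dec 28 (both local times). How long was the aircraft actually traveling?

9 hours 15 minutes

Departure in UTC: 20:30 − 10:30 = 10:00 on Dec 27.
Arrival in UTC: 04:15 − 9:00 = 19:15 on Dec 27.
Elapsed = 19:15 − 10:00 = 9 hours 15 minutes.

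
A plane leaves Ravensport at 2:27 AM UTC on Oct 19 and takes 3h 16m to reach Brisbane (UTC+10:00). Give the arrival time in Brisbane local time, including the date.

Departure is given in UTC: 2:27 AM on Oct 19.
Add 3 hours and 16 minutes → 5:43 AM UTC.
Brisbane is UTC+10:00: 5:43 AM + 10:00 = 3:43 PM on Oct 19.

3:43 PM on October 19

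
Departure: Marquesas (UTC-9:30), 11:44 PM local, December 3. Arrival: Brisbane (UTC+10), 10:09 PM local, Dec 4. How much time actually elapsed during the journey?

Departure in UTC: 11:44 PM + 9:30 = 9:14 AM on Dec 4.
Arrival in UTC: 10:09 PM − 10:00 = 12:09 PM on Dec 4.
Elapsed = 12:09 PM − 9:14 AM = 2 hours 55 minutes.

2 hours 55 minutes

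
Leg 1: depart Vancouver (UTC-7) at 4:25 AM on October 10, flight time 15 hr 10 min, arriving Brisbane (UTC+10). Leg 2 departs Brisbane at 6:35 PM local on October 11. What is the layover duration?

6 hours

Convert departure to UTC: 4:25 AM + 7:00 = 11:25 AM UTC on Oct 10.
Add 15 hours 10 minutes flight time → 2:35 AM UTC (Oct 11).
Brisbane is UTC+10:00, so local arrival = 2:35 AM + 10:00 = 12:35 PM on Oct 11.
Layover = 6:35 PM − 12:35 PM = 6 hours.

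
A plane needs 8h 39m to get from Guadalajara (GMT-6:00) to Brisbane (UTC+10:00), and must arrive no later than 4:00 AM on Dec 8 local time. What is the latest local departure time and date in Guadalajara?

Target arrival in UTC: 4:00 AM − 10:00 = 6:00 PM on Dec 7.
Subtract 8 hours and 39 minutes → departure 9:21 AM UTC on Dec 7.
Guadalajara is UTC−6:00: 9:21 AM − 6:00 = 3:21 AM on Dec 7.

3:21 AM on December 7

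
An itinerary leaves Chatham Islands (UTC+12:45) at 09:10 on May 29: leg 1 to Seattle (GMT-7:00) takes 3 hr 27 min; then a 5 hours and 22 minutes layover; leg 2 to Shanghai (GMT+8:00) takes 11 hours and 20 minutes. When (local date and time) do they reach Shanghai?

00:34 on May 30

Convert departure to UTC: 09:10 − 12:45 = 20:25 UTC on May 28.
Add 3 hours and 27 minutes leg 1 → 23:52 UTC.
Add 5 hours and 22 minutes layover in Seattle → 05:14 UTC (May 29).
Add 11 hours and 20 minutes leg 2 → 16:34 UTC.
Shanghai is UTC+8:00, so local arrival = 16:34 + 8:00 = 00:34 on May 30.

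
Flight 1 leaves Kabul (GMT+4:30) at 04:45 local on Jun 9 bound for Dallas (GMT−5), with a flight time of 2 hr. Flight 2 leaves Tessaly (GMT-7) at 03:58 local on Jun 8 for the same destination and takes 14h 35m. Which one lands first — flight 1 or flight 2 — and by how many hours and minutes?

Flight 1 in UTC: 04:45 − 4:30 = 00:15 on Jun 9.
+2 hours → arrive 02:15 UTC on Jun 9.
Flight 2 in UTC: 03:58 + 7:00 = 10:58 on Jun 8.
+14 hours 35 minutes → arrive 01:33 UTC on Jun 9.
Flight 2 lands earlier by 42 minutes.

the second, by 42 minutes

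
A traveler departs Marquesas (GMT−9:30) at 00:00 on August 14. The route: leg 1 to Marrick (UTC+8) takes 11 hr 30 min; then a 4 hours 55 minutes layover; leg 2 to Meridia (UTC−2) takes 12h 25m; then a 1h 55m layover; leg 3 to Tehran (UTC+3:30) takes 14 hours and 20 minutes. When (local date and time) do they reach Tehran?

10:05 on Aug 16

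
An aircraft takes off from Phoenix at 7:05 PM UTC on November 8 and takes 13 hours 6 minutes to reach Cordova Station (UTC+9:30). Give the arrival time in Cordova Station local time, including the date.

Departure is given in UTC: 7:05 PM on Nov 8.
Add 13 hours and 6 minutes → 8:11 AM UTC (Nov 9).
Cordova Station is UTC+9:30: 8:11 AM + 9:30 = 5:41 PM on Nov 9.

5:41 PM on November 9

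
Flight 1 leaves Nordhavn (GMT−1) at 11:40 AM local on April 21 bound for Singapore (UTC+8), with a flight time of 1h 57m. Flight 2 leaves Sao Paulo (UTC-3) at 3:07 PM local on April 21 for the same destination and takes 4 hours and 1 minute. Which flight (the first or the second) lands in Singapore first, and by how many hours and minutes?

Flight 1 in UTC: 11:40 AM + 1:00 = 12:40 PM on Apr 21.
+1 hour 57 minutes → arrive 2:37 PM UTC on Apr 21.
Flight 2 in UTC: 3:07 PM + 3:00 = 6:07 PM on Apr 21.
+4 hours and 1 minute → arrive 10:08 PM UTC on Apr 21.
Flight 1 lands earlier by 7 hours 31 minutes.

the first, by 7 hours 31 minutes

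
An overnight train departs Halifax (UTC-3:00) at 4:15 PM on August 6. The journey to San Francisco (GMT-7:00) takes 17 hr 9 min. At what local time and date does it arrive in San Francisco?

5:24 AM on Aug 7

Convert departure to UTC: 4:15 PM + 3:00 = 7:15 PM UTC on Aug 6.
Add 17 hours 9 minutes travel time → 12:24 PM UTC (Aug 7).
San Francisco is UTC−7:00, so local arrival = 12:24 PM − 7:00 = 5:24 AM on Aug 7.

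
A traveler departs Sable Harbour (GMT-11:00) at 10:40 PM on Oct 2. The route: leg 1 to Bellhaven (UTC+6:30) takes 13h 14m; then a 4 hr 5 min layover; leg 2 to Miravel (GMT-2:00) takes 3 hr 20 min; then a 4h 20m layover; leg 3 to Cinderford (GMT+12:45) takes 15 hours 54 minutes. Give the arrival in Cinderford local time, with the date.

Convert departure to UTC: 10:40 PM + 11:00 = 9:40 AM UTC on Oct 3.
Add 13 hours 14 minutes leg 1 → 10:54 PM UTC.
Add 4 hours 5 minutes layover in Bellhaven → 2:59 AM UTC (Oct 4).
Add 3 hours 20 minutes leg 2 → 6:19 AM UTC.
Add 4 hours 20 minutes layover in Miravel → 10:39 AM UTC.
Add 15 hours and 54 minutes leg 3 → 2:33 AM UTC (Oct 5).
Cinderford is UTC+12:45, so local arrival = 2:33 AM + 12:45 = 3:18 PM on Oct 5.

3:18 PM on October 5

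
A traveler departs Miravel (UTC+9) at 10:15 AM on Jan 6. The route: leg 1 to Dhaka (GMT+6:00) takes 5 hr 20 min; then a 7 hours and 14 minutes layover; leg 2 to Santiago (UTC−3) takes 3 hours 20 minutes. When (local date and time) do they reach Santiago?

Convert departure to UTC: 10:15 AM − 9:00 = 1:15 AM UTC on Jan 6.
Add 5 hours and 20 minutes leg 1 → 6:35 AM UTC.
Add 7 hours 14 minutes layover in Dhaka → 1:49 PM UTC.
Add 3 hours 20 minutes leg 2 → 5:09 PM UTC.
Santiago is UTC−3:00, so local arrival = 5:09 PM − 3:00 = 2:09 PM on Jan 6.

2:09 PM on Jan 6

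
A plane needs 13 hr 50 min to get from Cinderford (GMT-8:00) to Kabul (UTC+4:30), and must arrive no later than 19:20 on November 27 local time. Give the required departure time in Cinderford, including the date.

17:00 on Nov 26

Target arrival in UTC: 19:20 − 4:30 = 14:50 on Nov 27.
Subtract 13 hours and 50 minutes → departure 01:00 UTC on Nov 27.
Cinderford is UTC−8:00: 01:00 − 8:00 = 17:00 on Nov 26.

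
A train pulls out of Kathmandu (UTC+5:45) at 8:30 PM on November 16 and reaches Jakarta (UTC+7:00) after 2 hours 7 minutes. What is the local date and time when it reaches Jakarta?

Convert departure to UTC: 8:30 PM − 5:45 = 2:45 PM UTC on Nov 16.
Add 2 hours 7 minutes travel time → 4:52 PM UTC.
Jakarta is UTC+7:00, so local arrival = 4:52 PM + 7:00 = 11:52 PM on Nov 16.

11:52 PM on November 16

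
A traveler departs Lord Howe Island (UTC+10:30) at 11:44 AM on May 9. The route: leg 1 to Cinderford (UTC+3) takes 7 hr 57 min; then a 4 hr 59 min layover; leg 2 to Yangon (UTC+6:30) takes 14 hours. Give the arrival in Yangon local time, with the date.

Convert departure to UTC: 11:44 AM − 10:30 = 1:14 AM UTC on May 9.
Add 7 hours and 57 minutes leg 1 → 9:11 AM UTC.
Add 4 hours and 59 minutes layover in Cinderford → 2:10 PM UTC.
Add 14 hours leg 2 → 4:10 AM UTC (May 10).
Yangon is UTC+6:30, so local arrival = 4:10 AM + 6:30 = 10:40 AM on May 10.

10:40 AM on May 10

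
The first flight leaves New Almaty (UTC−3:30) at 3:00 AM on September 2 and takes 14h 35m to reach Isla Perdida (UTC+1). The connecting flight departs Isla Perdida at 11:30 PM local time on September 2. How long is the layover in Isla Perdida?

Convert departure to UTC: 3:00 AM + 3:30 = 6:30 AM UTC on Sep 2.
Add 14 hours 35 minutes flight time → 9:05 PM UTC.
Isla Perdida is UTC+1:00, so local arrival = 9:05 PM + 1:00 = 10:05 PM on Sep 2.
Layover = 11:30 PM − 10:05 PM = 1 hour 25 minutes.

1 hour 25 minutes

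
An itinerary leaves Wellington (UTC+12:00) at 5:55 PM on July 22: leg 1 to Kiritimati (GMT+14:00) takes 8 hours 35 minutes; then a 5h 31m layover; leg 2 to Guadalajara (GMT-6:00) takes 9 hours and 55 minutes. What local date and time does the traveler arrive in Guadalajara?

11:56 PM on July 22

Convert departure to UTC: 5:55 PM − 12:00 = 5:55 AM UTC on Jul 22.
Add 8 hours and 35 minutes leg 1 → 2:30 PM UTC.
Add 5 hours 31 minutes layover in Kiritimati → 8:01 PM UTC.
Add 9 hours and 55 minutes leg 2 → 5:56 AM UTC (Jul 23).
Guadalajara is UTC−6:00, so local arrival = 5:56 AM − 6:00 = 11:56 PM on Jul 22.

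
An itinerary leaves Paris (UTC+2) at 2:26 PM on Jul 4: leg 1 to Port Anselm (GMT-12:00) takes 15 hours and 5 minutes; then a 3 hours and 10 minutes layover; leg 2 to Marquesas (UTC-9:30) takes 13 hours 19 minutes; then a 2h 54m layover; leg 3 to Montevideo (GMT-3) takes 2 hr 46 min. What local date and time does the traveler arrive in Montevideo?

Convert departure to UTC: 2:26 PM − 2:00 = 12:26 PM UTC on Jul 4.
Add 15 hours 5 minutes leg 1 → 3:31 AM UTC (Jul 5).
Add 3 hours and 10 minutes layover in Port Anselm → 6:41 AM UTC.
Add 13 hours 19 minutes leg 2 → 8:00 PM UTC.
Add 2 hours and 54 minutes layover in Marquesas → 10:54 PM UTC.
Add 2 hours and 46 minutes leg 3 → 1:40 AM UTC (Jul 6).
Montevideo is UTC−3:00, so local arrival = 1:40 AM − 3:00 = 10:40 PM on Jul 5.

10:40 PM on July 5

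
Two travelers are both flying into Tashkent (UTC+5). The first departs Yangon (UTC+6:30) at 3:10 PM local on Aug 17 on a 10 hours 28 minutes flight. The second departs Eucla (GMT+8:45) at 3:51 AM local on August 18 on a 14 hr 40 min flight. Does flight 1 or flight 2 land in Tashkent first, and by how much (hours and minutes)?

the first, by 14 hours 38 minutes

Flight 1 in UTC: 3:10 PM − 6:30 = 8:40 AM on Aug 17.
+10 hours 28 minutes → arrive 7:08 PM UTC on Aug 17.
Flight 2 in UTC: 3:51 AM − 8:45 = 7:06 PM on Aug 17.
+14 hours 40 minutes → arrive 9:46 AM UTC on Aug 18.
Flight 1 lands earlier by 14 hours 38 minutes.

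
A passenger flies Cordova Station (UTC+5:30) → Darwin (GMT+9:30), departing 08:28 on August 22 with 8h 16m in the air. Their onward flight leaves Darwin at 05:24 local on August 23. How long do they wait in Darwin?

8 hours 40 minutes

Convert departure to UTC: 08:28 − 5:30 = 02:58 UTC on Aug 22.
Add 8 hours and 16 minutes flight time → 11:14 UTC.
Darwin is UTC+9:30, so local arrival = 11:14 + 9:30 = 20:44 on Aug 22.
Layover = 05:24 − 20:44 (+1 day) = 8 hours 40 minutes.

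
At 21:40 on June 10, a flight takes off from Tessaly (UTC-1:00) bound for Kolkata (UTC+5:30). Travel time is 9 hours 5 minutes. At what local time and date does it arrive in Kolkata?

13:15 on Jun 11

Convert departure to UTC: 21:40 + 1:00 = 22:40 UTC on Jun 10.
Add 9 hours and 5 minutes travel time → 07:45 UTC (Jun 11).
Kolkata is UTC+5:30, so local arrival = 07:45 + 5:30 = 13:15 on Jun 11.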